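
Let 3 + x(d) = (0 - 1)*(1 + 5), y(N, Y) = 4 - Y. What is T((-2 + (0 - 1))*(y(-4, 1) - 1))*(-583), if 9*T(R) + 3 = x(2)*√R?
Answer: 583/3 + 583*I*√6 ≈ 194.33 + 1428.1*I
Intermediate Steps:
x(d) = -9 (x(d) = -3 + (0 - 1)*(1 + 5) = -3 - 1*6 = -3 - 6 = -9)
T(R) = -⅓ - √R (T(R) = -⅓ + (-9*√R)/9 = -⅓ - √R)
T((-2 + (0 - 1))*(y(-4, 1) - 1))*(-583) = (-⅓ - √((-2 + (0 - 1))*((4 - 1*1) - 1)))*(-583) = (-⅓ - √((-2 - 1)*((4 - 1) - 1)))*(-583) = (-⅓ - √(-3*(3 - 1)))*(-583) = (-⅓ - √(-3*2))*(-583) = (-⅓ - √(-6))*(-583) = (-⅓ - I*√6)*(-583) = 583/3 + 583*I*√6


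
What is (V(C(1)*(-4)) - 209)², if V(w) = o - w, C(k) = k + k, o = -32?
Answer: 54289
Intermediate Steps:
C(k) = 2*k
V(w) = -32 - w
(V(C(1)*(-4)) - 209)² = ((-32 - 2*1*(-4)) - 209)² = ((-32 - 2*(-4)) - 209)² = ((-32 - 1*(-8)) - 209)² = ((-32 + 8) - 209)² = (-24 - 209)² = (-233)² = 54289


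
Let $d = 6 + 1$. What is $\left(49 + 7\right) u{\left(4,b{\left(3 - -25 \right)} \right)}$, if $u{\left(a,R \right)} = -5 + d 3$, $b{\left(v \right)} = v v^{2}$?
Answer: $896$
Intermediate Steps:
$b{\left(v \right)} = v^{3}$
$d = 7$
$u{\left(a,R \right)} = 16$ ($u{\left(a,R \right)} = -5 + 7 \cdot 3 = -5 + 21 = 16$)
$\left(49 + 7\right) u{\left(4,b{\left(3 - -25 \right)} \right)} = \left(49 + 7\right) 16 = 56 \cdot 16 = 896$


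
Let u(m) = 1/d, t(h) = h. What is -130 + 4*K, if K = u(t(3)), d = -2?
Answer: -132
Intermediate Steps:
u(m) = -½ (u(m) = 1/(-2) = -½)
K = -½ ≈ -0.50000
-130 + 4*K = -130 + 4*(-½) = -130 - 2 = -132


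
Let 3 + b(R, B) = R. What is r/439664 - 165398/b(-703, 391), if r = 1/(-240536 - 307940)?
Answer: 19942462930540383/85124238678592 ≈ 234.27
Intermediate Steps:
r = -1/548476 (r = 1/(-548476) = -1/548476 ≈ -1.8232e-6)
b(R, B) = -3 + R
r/439664 - 165398/b(-703, 391) = -1/548476/439664 - 165398/(-3 - 703) = -1/548476*1/439664 - 165398/(-706) = -1/241145152064 - 165398*(-1/706) = -1/241145152064 + 82699/353 = 19942462930540383/85124238678592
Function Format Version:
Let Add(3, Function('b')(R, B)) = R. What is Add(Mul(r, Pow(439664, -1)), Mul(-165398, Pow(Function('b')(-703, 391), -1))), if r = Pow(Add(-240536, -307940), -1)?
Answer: Rational(19942462930540383, 85124238678592) ≈ 234.27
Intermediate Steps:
r = Rational(-1, 548476) (r = Pow(-548476, -1) = Rational(-1, 548476) ≈ -1.8232e-6)
Function('b')(R, B) = Add(-3, R)
Add(Mul(r, Pow(439664, -1)), Mul(-165398, Pow(Function('b')(-703, 391), -1))) = Add(Mul(Rational(-1, 548476), Pow(439664, -1)), Mul(-165398, Pow(Add(-3, -703), -1))) = Add(Mul(Rational(-1, 548476), Rational(1, 439664)), Mul(-165398, Pow(-706, -1))) = Add(Rational(-1, 241145152064), Mul(-165398, Rational(-1, 706))) = Add(Rational(-1, 241145152064), Rational(82699, 353)) = Rational(19942462930540383, 85124238678592)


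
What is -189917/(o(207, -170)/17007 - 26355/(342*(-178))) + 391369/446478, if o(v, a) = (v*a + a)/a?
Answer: -9754259915755443035/22863726280806 ≈ -4.2663e+5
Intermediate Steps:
o(v, a) = (a + a*v)/a (o(v, a) = (a*v + a)/a = (a + a*v)/a)
-189917/(o(207, -170)/17007 - 26355/(342*(-178))) + 391369/446478 = -189917/((1 + 207)/17007 - 26355/(342*(-178))) + 391369/446478 = -189917/(208*(1/17007) - 26355/(-60876)) + 391369*(1/446478) = -189917/(208/17007 - 26355*(-1/60876)) + 391369/446478 = -189917/(208/17007 + 8785/20292) + 391369/446478 = -189917/51209077/115035348 + 391369/446478 = -189917*115035348/51209077 + 391369/446478 = -21847168186116/51209077 + 391369/446478 = -9754259915755443035/22863726280806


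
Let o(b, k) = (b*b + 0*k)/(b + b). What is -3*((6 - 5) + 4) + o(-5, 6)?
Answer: -35/2 ≈ -17.500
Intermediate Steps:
o(b, k) = b/2 (o(b, k) = (b**2 + 0)/((2*b)) = b**2*(1/(2*b)) = b/2)
-3*((6 - 5) + 4) + o(-5, 6) = -3*((6 - 5) + 4) + (1/2)*(-5) = -3*(1 + 4) - 5/2 = -3*5 - 5/2 = -15 - 5/2 = -35/2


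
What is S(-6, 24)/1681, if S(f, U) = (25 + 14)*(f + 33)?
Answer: 1053/1681 ≈ 0.62641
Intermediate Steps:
S(f, U) = 1287 + 39*f (S(f, U) = 39*(33 + f) = 1287 + 39*f)
S(-6, 24)/1681 = (1287 + 39*(-6))/1681 = (1287 - 234)*(1/1681) = 1053*(1/1681) = 1053/1681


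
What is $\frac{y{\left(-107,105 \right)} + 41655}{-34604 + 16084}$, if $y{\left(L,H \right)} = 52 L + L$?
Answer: $- \frac{4498}{2315} \approx -1.943$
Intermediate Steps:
$y{\left(L,H \right)} = 53 L$
$\frac{y{\left(-107,105 \right)} + 41655}{-34604 + 16084} = \frac{53 \left(-107\right) + 41655}{-34604 + 16084} = \frac{-5671 + 41655}{-18520} = 35984 \left(- \frac{1}{18520}\right) = - \frac{4498}{2315}$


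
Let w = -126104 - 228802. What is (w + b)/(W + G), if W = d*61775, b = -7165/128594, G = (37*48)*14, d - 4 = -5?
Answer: 6519827047/678076162 ≈ 9.6152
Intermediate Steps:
d = -1 (d = 4 - 5 = -1)
w = -354906
G = 24864 (G = 1776*14 = 24864)
b = -7165/128594 (b = -7165*1/128594 = -7165/128594 ≈ -0.055718)
W = -61775 (W = -1*61775 = -61775)
(w + b)/(W + G) = (-354906 - 7165/128594)/(-61775 + 24864) = -45638789329/128594/(-36911) = -45638789329/128594*(-1/36911) = 6519827047/678076162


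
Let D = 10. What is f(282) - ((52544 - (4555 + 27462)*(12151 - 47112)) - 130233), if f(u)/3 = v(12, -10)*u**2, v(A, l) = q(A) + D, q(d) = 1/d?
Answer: -1116863047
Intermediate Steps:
v(A, l) = 10 + 1/A (v(A, l) = 1/A + 10 = 10 + 1/A)
f(u) = 121*u**2/4 (f(u) = 3*((10 + 1/12)*u**2) = 3*(121*u**2/12) = 121*u**2/4)
f(282) - ((52544 - (4555 + 27462)*(12151 - 47112)) - 130233) = (121/4)*282**2 - ((52544 - (4555 + 27462)*(12151 - 47112)) - 130233) = (121/4)*79524 - ((52544 - 32017*(-34961)) - 130233) = 2405601 - ((52544 - 1*(-1119346337)) - 130233) = 2405601 - ((52544 + 1119346337) - 130233) = 2405601 - (1119398881 - 130233) = 2405601 - 1*1119268648 = 2405601 - 1119268648 = -1116863047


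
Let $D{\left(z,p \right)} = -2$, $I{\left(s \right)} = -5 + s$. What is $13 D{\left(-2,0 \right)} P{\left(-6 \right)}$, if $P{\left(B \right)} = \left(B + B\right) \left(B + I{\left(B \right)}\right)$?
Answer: $-5304$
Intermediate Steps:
$P{\left(B \right)} = 2 B \left(-5 + 2 B\right)$ ($P{\left(B \right)} = \left(B + B\right) \left(B + \left(-5 + B\right)\right) = 2 B \left(-5 + 2 B\right)$)
$13 D{\left(-2,0 \right)} P{\left(-6 \right)} = 13 \left(-2\right) 2 \left(-6\right) \left(-5 + 2 \left(-6\right)\right) = - 26 \cdot 2 \left(-6\right) \left(-5 - 12\right) = - 26 \cdot 2 \left(-6\right) \left(-17\right) = \left(-26\right) 204 = -5304$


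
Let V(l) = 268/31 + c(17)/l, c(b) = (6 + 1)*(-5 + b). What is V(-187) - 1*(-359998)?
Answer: 2086955918/5797 ≈ 3.6001e+5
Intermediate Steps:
c(b) = -35 + 7*b (c(b) = 7*(-5 + b) = -35 + 7*b)
V(l) = 268/31 + 84/l (V(l) = 268/31 + (-35 + 7*17)/l = 268*(1/31) + (-35 + 119)/l = 268/31 + 84/l)
V(-187) - 1*(-359998) = (268/31 + 84/(-187)) - 1*(-359998) = (268/31 + 84*(-1/187)) + 359998 = (268/31 - 84/187) + 359998 = 47512/5797 + 359998 = 2086955918/5797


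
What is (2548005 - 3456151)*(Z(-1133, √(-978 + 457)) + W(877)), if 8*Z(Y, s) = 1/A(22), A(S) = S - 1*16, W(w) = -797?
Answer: 17370562615/24 ≈ 7.2377e+8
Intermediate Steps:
A(S) = -16 + S (A(S) = S - 16 = -16 + S)
Z(Y, s) = 1/48 (Z(Y, s) = 1/(8*(-16 + 22)) = (⅛)/6 = (⅛)*(⅙) = 1/48)
(2548005 - 3456151)*(Z(-1133, √(-978 + 457)) + W(877)) = (2548005 - 3456151)*(1/48 - 797) = -908146*(-38255/48) = 17370562615/24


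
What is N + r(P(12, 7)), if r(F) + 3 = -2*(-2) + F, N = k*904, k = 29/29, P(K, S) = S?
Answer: 912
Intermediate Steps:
k = 1 (k = 29*(1/29) = 1)
N = 904 (N = 1*904 = 904)
r(F) = 1 + F (r(F) = -3 + (-2*(-2) + F) = -3 + (4 + F) = 1 + F)
N + r(P(12, 7)) = 904 + (1 + 7) = 904 + 8 = 912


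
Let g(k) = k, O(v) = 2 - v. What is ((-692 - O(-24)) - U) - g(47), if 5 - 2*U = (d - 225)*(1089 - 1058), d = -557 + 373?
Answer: -7107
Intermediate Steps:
d = -184
U = 6342 (U = 5/2 - (-184 - 225)*(1089 - 1058)/2 = 5/2 - (-409)*31/2 = 5/2 - ½*(-12679) = 5/2 + 12679/2 = 6342)
((-692 - O(-24)) - U) - g(47) = ((-692 - (2 - 1*(-24))) - 1*6342) - 1*47 = ((-692 - (2 + 24)) - 6342) - 47 = ((-692 - 1*26) - 6342) - 47 = ((-692 - 26) - 6342) - 47 = (-718 - 6342) - 47 = -7060 - 47 = -7107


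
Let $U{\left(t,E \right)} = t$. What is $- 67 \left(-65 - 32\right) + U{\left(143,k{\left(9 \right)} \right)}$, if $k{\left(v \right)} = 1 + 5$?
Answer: $6642$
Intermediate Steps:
$k{\left(v \right)} = 6$
$- 67 \left(-65 - 32\right) + U{\left(143,k{\left(9 \right)} \right)} = - 67 \left(-65 - 32\right) + 143 = \left(-67\right) \left(-97\right) + 143 = 6499 + 143 = 6642$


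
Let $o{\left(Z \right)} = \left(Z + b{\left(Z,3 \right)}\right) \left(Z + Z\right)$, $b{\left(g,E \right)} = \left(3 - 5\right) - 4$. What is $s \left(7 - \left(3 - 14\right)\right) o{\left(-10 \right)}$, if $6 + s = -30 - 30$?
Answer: $-380160$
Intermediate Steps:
$b{\left(g,E \right)} = -6$ ($b{\left(g,E \right)} = -2 - 4 = -6$)
$o{\left(Z \right)} = 2 Z \left(-6 + Z\right)$ ($o{\left(Z \right)} = \left(Z - 6\right) \left(Z + Z\right) = \left(-6 + Z\right) 2 Z = 2 Z \left(-6 + Z\right)$)
$s = -66$ ($s = -6 - 60 = -66$)
$s \left(7 - \left(3 - 14\right)\right) o{\left(-10 \right)} = - 66 \left(7 - \left(3 - 14\right)\right) 2 \left(-10\right) \left(-6 - 10\right) = - 66 \left(7 - -11\right) 2 \left(-10\right) \left(-16\right) = - 66 \left(7 + 11\right) 320 = \left(-66\right) 18 \cdot 320 = \left(-1188\right) 320 = -380160$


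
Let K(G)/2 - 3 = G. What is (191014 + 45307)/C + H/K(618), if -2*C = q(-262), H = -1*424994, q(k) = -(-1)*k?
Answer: 5170358/3537 ≈ 1461.8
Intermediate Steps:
K(G) = 6 + 2*G
q(k) = k
H = -424994
C = 131 (C = -1/2*(-262) = 131)
(191014 + 45307)/C + H/K(618) = (191014 + 45307)/131 - 424994/(6 + 2*618) = 236321*(1/131) - 424994/(6 + 1236) = 236321/131 - 424994/1242 = 236321/131 - 424994*1/1242 = 236321/131 - 9239/27 = 5170358/3537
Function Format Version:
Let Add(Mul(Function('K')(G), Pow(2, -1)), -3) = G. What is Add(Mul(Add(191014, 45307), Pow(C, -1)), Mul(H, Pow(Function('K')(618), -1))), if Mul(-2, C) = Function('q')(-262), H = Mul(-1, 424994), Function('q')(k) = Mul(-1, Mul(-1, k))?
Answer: Rational(5170358, 3537) ≈ 1461.8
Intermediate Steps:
Function('K')(G) = Add(6, Mul(2, G))
Function('q')(k) = k
H = -424994
C = 131 (C = Mul(Rational(-1, 2), -262) = 131)
Add(Mul(Add(191014, 45307), Pow(C, -1)), Mul(H, Pow(Function('K')(618), -1))) = Add(Mul(Add(191014, 45307), Pow(131, -1)), Mul(-424994, Pow(Add(6, Mul(2, 618)), -1))) = Add(Mul(236321, Rational(1, 131)), Mul(-424994, Pow(Add(6, 1236), -1))) = Add(Rational(236321, 131), Mul(-424994, Pow(1242, -1))) = Add(Rational(236321, 131), Mul(-424994, Rational(1, 1242))) = Add(Rational(236321, 131), Rational(-9239, 27)) = Rational(5170358, 3537)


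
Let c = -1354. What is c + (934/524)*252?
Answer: -118532/131 ≈ -904.82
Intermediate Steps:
c + (934/524)*252 = -1354 + (934/524)*252 = -1354 + (934*(1/524))*252 = -1354 + (467/262)*252 = -1354 + 58842/131 = -118532/131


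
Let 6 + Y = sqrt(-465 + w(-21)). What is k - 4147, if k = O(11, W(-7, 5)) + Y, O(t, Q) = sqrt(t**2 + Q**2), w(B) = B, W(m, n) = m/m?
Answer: -4153 + sqrt(122) + 9*I*sqrt(6) ≈ -4142.0 + 22.045*I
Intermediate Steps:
W(m, n) = 1
Y = -6 + 9*I*sqrt(6) (Y = -6 + sqrt(-465 - 21) = -6 + sqrt(-486) = -6 + 9*I*sqrt(6) ≈ -6.0 + 22.045*I)
O(t, Q) = sqrt(Q**2 + t**2)
k = -6 + sqrt(122) + 9*I*sqrt(6) (k = sqrt(1**2 + 11**2) + (-6 + 9*I*sqrt(6)) = sqrt(1 + 121) + (-6 + 9*I*sqrt(6)) = sqrt(122) + (-6 + 9*I*sqrt(6)) = -6 + sqrt(122) + 9*I*sqrt(6) ≈ 5.0454 + 22.045*I)
k - 4147 = (-6 + sqrt(122) + 9*I*sqrt(6)) - 4147 = -4153 + sqrt(122) + 9*I*sqrt(6)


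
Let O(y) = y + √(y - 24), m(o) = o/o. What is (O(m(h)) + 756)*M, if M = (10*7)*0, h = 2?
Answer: 0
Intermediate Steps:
M = 0 (M = 70*0 = 0)
m(o) = 1
O(y) = y + √(-24 + y)
(O(m(h)) + 756)*M = ((1 + √(-24 + 1)) + 756)*0 = ((1 + √(-23)) + 756)*0 = ((1 + I*√23) + 756)*0 = (757 + I*√23)*0 = 0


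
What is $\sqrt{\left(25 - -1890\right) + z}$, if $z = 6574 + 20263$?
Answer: $4 \sqrt{1797} \approx 169.56$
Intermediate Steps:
$z = 26837$
$\sqrt{\left(25 - -1890\right) + z} = \sqrt{\left(25 - -1890\right) + 26837} = \sqrt{\left(25 + 1890\right) + 26837} = \sqrt{1915 + 26837} = \sqrt{28752} = 4 \sqrt{1797}$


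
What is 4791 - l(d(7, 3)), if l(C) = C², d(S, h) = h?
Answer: 4782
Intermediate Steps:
4791 - l(d(7, 3)) = 4791 - 1*3² = 4791 - 1*9 = 4791 - 9 = 4782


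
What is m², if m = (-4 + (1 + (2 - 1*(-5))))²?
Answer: 256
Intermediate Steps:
m = 16 (m = (-4 + (1 + (2 + 5)))² = (-4 + (1 + 7))² = (-4 + 8)² = 4² = 16)
m² = 16² = 256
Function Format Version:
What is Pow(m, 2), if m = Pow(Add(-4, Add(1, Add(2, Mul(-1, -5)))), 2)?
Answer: 256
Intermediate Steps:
m = 16 (m = Pow(Add(-4, Add(1, Add(2, 5))), 2) = Pow(Add(-4, Add(1, 7)), 2) = Pow(Add(-4, 8), 2) = Pow(4, 2) = 16)
Pow(m, 2) = Pow(16, 2) = 256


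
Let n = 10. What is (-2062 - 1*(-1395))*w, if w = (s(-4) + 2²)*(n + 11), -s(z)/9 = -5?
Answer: -686343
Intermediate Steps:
s(z) = 45 (s(z) = -9*(-5) = 45)
w = 1029 (w = (45 + 2²)*(10 + 11) = (45 + 4)*21 = 49*21 = 1029)
(-2062 - 1*(-1395))*w = (-2062 - 1*(-1395))*1029 = (-2062 + 1395)*1029 = -667*1029 = -686343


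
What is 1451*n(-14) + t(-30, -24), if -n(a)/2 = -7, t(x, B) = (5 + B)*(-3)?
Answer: 20371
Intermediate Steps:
t(x, B) = -15 - 3*B
n(a) = 14 (n(a) = -2*(-7) = 14)
1451*n(-14) + t(-30, -24) = 1451*14 + (-15 - 3*(-24)) = 20314 + (-15 + 72) = 20314 + 57 = 20371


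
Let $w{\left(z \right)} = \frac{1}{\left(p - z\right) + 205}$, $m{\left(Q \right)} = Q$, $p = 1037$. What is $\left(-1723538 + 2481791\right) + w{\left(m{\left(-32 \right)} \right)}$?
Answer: $\frac{966014323}{1274} \approx 7.5825 \cdot 10^{5}$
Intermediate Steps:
$w{\left(z \right)} = \frac{1}{1242 - z}$ ($w{\left(z \right)} = \frac{1}{\left(1037 - z\right) + 205} = \frac{1}{1242 - z}$)
$\left(-1723538 + 2481791\right) + w{\left(m{\left(-32 \right)} \right)} = \left(-1723538 + 2481791\right) + \frac{1}{1242 - -32} = 758253 + \frac{1}{1242 + 32} = 758253 + \frac{1}{1274} = \frac{966014323}{1274}$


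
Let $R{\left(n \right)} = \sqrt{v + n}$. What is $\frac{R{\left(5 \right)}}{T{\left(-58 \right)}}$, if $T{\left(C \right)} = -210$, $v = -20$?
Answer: $- \frac{i \sqrt{15}}{210} \approx - 0.018443 i$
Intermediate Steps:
$R{\left(n \right)} = \sqrt{-20 + n}$
$\frac{R{\left(5 \right)}}{T{\left(-58 \right)}} = \frac{\sqrt{-20 + 5}}{-210} = \sqrt{-15} \left(- \frac{1}{210}\right) = i \sqrt{15} \left(- \frac{1}{210}\right) = - \frac{i \sqrt{15}}{210}$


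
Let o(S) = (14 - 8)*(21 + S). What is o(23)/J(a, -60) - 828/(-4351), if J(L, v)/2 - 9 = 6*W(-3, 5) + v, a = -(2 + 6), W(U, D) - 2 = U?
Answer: -9248/4351 ≈ -2.1255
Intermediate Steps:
W(U, D) = 2 + U
a = -8 (a = -1*8 = -8)
o(S) = 126 + 6*S (o(S) = 6*(21 + S) = 126 + 6*S)
J(L, v) = 6 + 2*v (J(L, v) = 18 + 2*(6*(2 - 3) + v) = 18 + 2*(6*(-1) + v) = 18 + 2*(-6 + v) = 18 + (-12 + 2*v) = 6 + 2*v)
o(23)/J(a, -60) - 828/(-4351) = (126 + 6*23)/(6 + 2*(-60)) - 828/(-4351) = (126 + 138)/(6 - 120) - 828*(-1/4351) = 264/(-114) + 828/4351 = 264*(-1/114) + 828/4351 = -44/19 + 828/4351 = -9248/4351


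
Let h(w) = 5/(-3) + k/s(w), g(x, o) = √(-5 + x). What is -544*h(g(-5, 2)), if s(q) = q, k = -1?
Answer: 2720/3 - 272*I*√10/5 ≈ 906.67 - 172.03*I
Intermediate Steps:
h(w) = -5/3 - 1/w (h(w) = 5/(-3) - 1/w = 5*(-⅓) - 1/w = -5/3 - 1/w)
-544*h(g(-5, 2)) = -544*(-5/3 - 1/(√(-5 - 5))) = -544*(-5/3 - 1/(√(-10))) = -544*(-5/3 - 1/(I*√10)) = -544*(-5/3 - (-1)*I*√10/10) = -544*(-5/3 + I*√10/10) = 2720/3 - 272*I*√10/5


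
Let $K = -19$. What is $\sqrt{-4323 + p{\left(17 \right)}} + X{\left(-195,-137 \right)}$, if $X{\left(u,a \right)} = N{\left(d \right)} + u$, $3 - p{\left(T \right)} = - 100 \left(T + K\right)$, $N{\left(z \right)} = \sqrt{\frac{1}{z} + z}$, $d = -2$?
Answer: $-195 + \frac{i \sqrt{10}}{2} + 2 i \sqrt{1130} \approx -195.0 + 68.812 i$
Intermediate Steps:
$N{\left(z \right)} = \sqrt{z + \frac{1}{z}}$
$p{\left(T \right)} = -1897 + 100 T$ ($p{\left(T \right)} = 3 - - 100 \left(T - 19\right) = 3 - - 100 \left(-19 + T\right) = 3 - \left(1900 - 100 T\right) = 3 + \left(-1900 + 100 T\right) = -1897 + 100 T$)
$X{\left(u,a \right)} = u + \frac{i \sqrt{10}}{2}$ ($X{\left(u,a \right)} = \sqrt{-2 + \frac{1}{-2}} + u = \sqrt{-2 - \frac{1}{2}} + u = \sqrt{- \frac{5}{2}} + u = \frac{i \sqrt{10}}{2} + u = u + \frac{i \sqrt{10}}{2}$)
$\sqrt{-4323 + p{\left(17 \right)}} + X{\left(-195,-137 \right)} = \sqrt{-4323 + \left(-1897 + 100 \cdot 17\right)} - \left(195 - \frac{i \sqrt{10}}{2}\right) = \sqrt{-4323 + \left(-1897 + 1700\right)} - \left(195 - \frac{i \sqrt{10}}{2}\right) = \sqrt{-4323 - 197} - \left(195 - \frac{i \sqrt{10}}{2}\right) = \sqrt{-4520} - \left(195 - \frac{i \sqrt{10}}{2}\right) = 2 i \sqrt{1130} - \left(195 - \frac{i \sqrt{10}}{2}\right) = -195 + \frac{i \sqrt{10}}{2} + 2 i \sqrt{1130}$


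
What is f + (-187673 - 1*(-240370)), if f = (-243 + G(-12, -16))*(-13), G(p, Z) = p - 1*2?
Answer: 56038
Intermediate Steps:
G(p, Z) = -2 + p (G(p, Z) = p - 2 = -2 + p)
f = 3341 (f = (-243 + (-2 - 12))*(-13) = (-243 - 14)*(-13) = -257*(-13) = 3341)
f + (-187673 - 1*(-240370)) = 3341 + (-187673 - 1*(-240370)) = 3341 + (-187673 + 240370) = 3341 + 52697 = 56038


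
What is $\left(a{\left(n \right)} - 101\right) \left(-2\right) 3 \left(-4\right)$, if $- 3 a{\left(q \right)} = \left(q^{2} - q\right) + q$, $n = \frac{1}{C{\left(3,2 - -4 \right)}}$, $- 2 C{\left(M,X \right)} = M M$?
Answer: $- \frac{196376}{81} \approx -2424.4$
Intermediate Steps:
$C{\left(M,X \right)} = - \frac{M^{2}}{2}$ ($C{\left(M,X \right)} = - \frac{M M}{2} = - \frac{M^{2}}{2}$)
$n = - \frac{2}{9}$ ($n = \frac{1}{\left(- \frac{1}{2}\right) 3^{2}} = \frac{1}{\left(- \frac{1}{2}\right) 9} = \frac{1}{- \frac{9}{2}} = - \frac{2}{9} \approx -0.22222$)
$a{\left(q \right)} = - \frac{q^{2}}{3}$ ($a{\left(q \right)} = - \frac{\left(q^{2} - q\right) + q}{3} = - \frac{q^{2}}{3}$)
$\left(a{\left(n \right)} - 101\right) \left(-2\right) 3 \left(-4\right) = \left(- \frac{\left(- \frac{2}{9}\right)^{2}}{3} - 101\right) \left(-2\right) 3 \left(-4\right) = \left(\left(- \frac{1}{3}\right) \frac{4}{81} - 101\right) \left(\left(-6\right) \left(-4\right)\right) = \left(- \frac{4}{243} - 101\right) 24 = \left(- \frac{24547}{243}\right) 24 = - \frac{196376}{81}$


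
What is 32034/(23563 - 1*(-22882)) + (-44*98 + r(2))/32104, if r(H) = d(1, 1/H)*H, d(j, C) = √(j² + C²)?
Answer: 103518587/186383785 + √5/32104 ≈ 0.55548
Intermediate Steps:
d(j, C) = √(C² + j²)
r(H) = H*√(1 + H⁻²) (r(H) = √((1/H)² + 1²)*H = √(H⁻² + 1)*H = √(1 + H⁻²)*H = H*√(1 + H⁻²))
32034/(23563 - 1*(-22882)) + (-44*98 + r(2))/32104 = 32034/(23563 - 1*(-22882)) + (-44*98 + 2*√(1 + 2⁻²))/32104 = 32034/(23563 + 22882) + (-4312 + 2*√(1 + ¼))*(1/32104) = 32034/46445 + (-4312 + 2*√(5/4))*(1/32104) = 32034*(1/46445) + (-4312 + 2*(√5/2))*(1/32104) = 32034/46445 + (-4312 + √5)*(1/32104) = 32034/46445 + (-539/4013 + √5/32104) = 103518587/186383785 + √5/32104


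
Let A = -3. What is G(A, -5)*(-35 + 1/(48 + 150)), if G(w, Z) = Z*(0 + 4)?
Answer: 69290/99 ≈ 699.90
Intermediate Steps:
G(w, Z) = 4*Z (G(w, Z) = Z*4 = 4*Z)
G(A, -5)*(-35 + 1/(48 + 150)) = (4*(-5))*(-35 + 1/(48 + 150)) = -20*(-35 + 1/198) = -20*(-6929/198) = 69290/99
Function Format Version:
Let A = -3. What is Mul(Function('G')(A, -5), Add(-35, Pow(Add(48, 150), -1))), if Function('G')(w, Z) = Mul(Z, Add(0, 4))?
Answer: Rational(69290, 99) ≈ 699.90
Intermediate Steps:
Function('G')(w, Z) = Mul(4, Z) (Function('G')(w, Z) = Mul(Z, 4) = Mul(4, Z))
Mul(Function('G')(A, -5), Add(-35, Pow(Add(48, 150), -1))) = Mul(Mul(4, -5), Add(-35, Pow(Add(48, 150), -1))) = Mul(-20, Add(-35, Pow(198, -1))) = Mul(-20, Add(-35, Rational(1, 198))) = Mul(-20, Rational(-6929, 198)) = Rational(69290, 99)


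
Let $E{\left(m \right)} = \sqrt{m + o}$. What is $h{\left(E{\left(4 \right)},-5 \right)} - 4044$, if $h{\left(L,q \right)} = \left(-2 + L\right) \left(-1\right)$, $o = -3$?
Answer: $-4043$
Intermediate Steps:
$E{\left(m \right)} = \sqrt{-3 + m}$ ($E{\left(m \right)} = \sqrt{m - 3} = \sqrt{-3 + m}$)
$h{\left(L,q \right)} = 2 - L$
$h{\left(E{\left(4 \right)},-5 \right)} - 4044 = \left(2 - \sqrt{-3 + 4}\right) - 4044 = \left(2 - \sqrt{1}\right) - 4044 = \left(2 - 1\right) - 4044 = 1 - 4044 = -4043$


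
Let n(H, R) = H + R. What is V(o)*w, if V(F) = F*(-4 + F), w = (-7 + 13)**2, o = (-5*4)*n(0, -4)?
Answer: 218880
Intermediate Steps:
o = 80 (o = (-5*4)*(0 - 4) = -20*(-4) = 80)
w = 36 (w = 6**2 = 36)
V(o)*w = (80*(-4 + 80))*36 = (80*76)*36 = 6080*36 = 218880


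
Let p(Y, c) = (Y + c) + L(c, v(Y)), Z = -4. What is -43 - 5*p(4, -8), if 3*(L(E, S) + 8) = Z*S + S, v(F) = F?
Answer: 37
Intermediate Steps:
L(E, S) = -8 - S (L(E, S) = -8 + (-4*S + S)/3 = -8 + (-3*S)/3 = -8 - S)
p(Y, c) = -8 + c (p(Y, c) = (Y + c) + (-8 - Y) = -8 + c)
-43 - 5*p(4, -8) = -43 - 5*(-8 - 8) = -43 - 5*(-16) = -43 + 80 = 37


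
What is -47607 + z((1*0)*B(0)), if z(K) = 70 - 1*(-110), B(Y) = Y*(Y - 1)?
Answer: -47427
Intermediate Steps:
B(Y) = Y*(-1 + Y)
z(K) = 180 (z(K) = 70 + 110 = 180)
-47607 + z((1*0)*B(0)) = -47607 + 180 = -47427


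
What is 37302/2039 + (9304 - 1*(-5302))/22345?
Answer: 7920136/417995 ≈ 18.948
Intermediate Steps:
37302/2039 + (9304 - 1*(-5302))/22345 = 37302*(1/2039) + (9304 + 5302)*(1/22345) = 37302/2039 + 14606*(1/22345) = 37302/2039 + 134/205 = 7920136/417995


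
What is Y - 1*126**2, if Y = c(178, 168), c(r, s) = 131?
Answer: -15745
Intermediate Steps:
Y = 131
Y - 1*126**2 = 131 - 1*126**2 = 131 - 1*15876 = 131 - 15876 = -15745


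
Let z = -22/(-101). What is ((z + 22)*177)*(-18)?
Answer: -7149384/101 ≈ -70786.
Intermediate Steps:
z = 22/101 (z = -22*(-1/101) = 22/101 ≈ 0.21782)
((z + 22)*177)*(-18) = ((22/101 + 22)*177)*(-18) = ((2244/101)*177)*(-18) = (397188/101)*(-18) = -7149384/101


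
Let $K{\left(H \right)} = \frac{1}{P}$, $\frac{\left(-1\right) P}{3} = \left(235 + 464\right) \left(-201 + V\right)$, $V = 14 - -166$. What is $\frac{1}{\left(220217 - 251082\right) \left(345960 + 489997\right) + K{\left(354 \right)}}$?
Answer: $- \frac{44037}{1136234430493784} \approx -3.8757 \cdot 10^{-11}$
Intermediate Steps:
$V = 180$ ($V = 14 + 166 = 180$)
$P = 44037$ ($P = - 3 \left(235 + 464\right) \left(-201 + 180\right) = - 3 \cdot 699 \left(-21\right) = \left(-3\right) \left(-14679\right) = 44037$)
$K{\left(H \right)} = \frac{1}{44037}$
$\frac{1}{\left(220217 - 251082\right) \left(345960 + 489997\right) + K{\left(354 \right)}} = \frac{1}{\left(220217 - 251082\right) \left(345960 + 489997\right) + \frac{1}{44037}} = \frac{1}{\left(-30865\right) 835957 + \frac{1}{44037}} = \frac{1}{-25801812805 + \frac{1}{44037}} = \frac{1}{- \frac{1136234430493784}{44037}} = - \frac{44037}{1136234430493784}$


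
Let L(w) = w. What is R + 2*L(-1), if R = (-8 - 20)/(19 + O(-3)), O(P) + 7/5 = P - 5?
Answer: -59/12 ≈ -4.9167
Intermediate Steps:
O(P) = -32/5 + P (O(P) = -7/5 + (P - 5) = -7/5 + (-5 + P) = -32/5 + P)
R = -35/12 (R = (-8 - 20)/(19 + (-32/5 - 3)) = -28/(19 - 47/5) = -28/48/5 = -28*5/48 = -35/12 ≈ -2.9167)
R + 2*L(-1) = -35/12 + 2*(-1) = -35/12 - 2 = -59/12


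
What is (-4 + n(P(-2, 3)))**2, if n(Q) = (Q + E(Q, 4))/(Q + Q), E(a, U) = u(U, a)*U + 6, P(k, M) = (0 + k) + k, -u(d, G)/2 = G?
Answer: 1089/16 ≈ 68.063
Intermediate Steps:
u(d, G) = -2*G
P(k, M) = 2*k (P(k, M) = k + k = 2*k)
E(a, U) = 6 - 2*U*a (E(a, U) = (-2*a)*U + 6 = -2*U*a + 6 = 6 - 2*U*a)
n(Q) = (6 - 7*Q)/(2*Q) (n(Q) = (Q + (6 - 2*4*Q))/(Q + Q) = (Q + (6 - 8*Q))/((2*Q)) = (6 - 7*Q)*(1/(2*Q)) = (6 - 7*Q)/(2*Q))
(-4 + n(P(-2, 3)))**2 = (-4 + (-7/2 + 3/((2*(-2)))))**2 = (-4 + (-7/2 + 3/(-4)))**2 = (-4 + (-7/2 + 3*(-1/4)))**2 = (-4 + (-7/2 - 3/4))**2 = (-4 - 17/4)**2 = (-33/4)**2 = 1089/16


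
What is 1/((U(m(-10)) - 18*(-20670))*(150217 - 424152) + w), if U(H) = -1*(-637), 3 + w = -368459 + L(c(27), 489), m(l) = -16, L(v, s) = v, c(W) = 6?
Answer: -1/102095121151 ≈ -9.7948e-12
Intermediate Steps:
w = -368456 (w = -3 + (-368459 + 6) = -3 - 368453 = -368456)
U(H) = 637
1/((U(m(-10)) - 18*(-20670))*(150217 - 424152) + w) = 1/((637 - 18*(-20670))*(150217 - 424152) - 368456) = 1/((637 + 372060)*(-273935) - 368456) = 1/(372697*(-273935) - 368456) = 1/(-102094752695 - 368456) = 1/(-102095121151) = -1/102095121151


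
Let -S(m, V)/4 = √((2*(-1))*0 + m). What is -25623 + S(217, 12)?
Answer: -25623 - 4*√217 ≈ -25682.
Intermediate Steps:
S(m, V) = -4*√m (S(m, V) = -4*√((2*(-1))*0 + m) = -4*√(-2*0 + m) = -4*√(0 + m) = -4*√m)
-25623 + S(217, 12) = -25623 - 4*√217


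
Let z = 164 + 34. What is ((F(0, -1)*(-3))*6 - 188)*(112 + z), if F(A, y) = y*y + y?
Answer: -58280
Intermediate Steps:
F(A, y) = y + y² (F(A, y) = y² + y = y + y²)
z = 198
((F(0, -1)*(-3))*6 - 188)*(112 + z) = ((-(1 - 1)*(-3))*6 - 188)*(112 + 198) = ((-1*0*(-3))*6 - 188)*310 = ((0*(-3))*6 - 188)*310 = (0*6 - 188)*310 = (0 - 188)*310 = -188*310 = -58280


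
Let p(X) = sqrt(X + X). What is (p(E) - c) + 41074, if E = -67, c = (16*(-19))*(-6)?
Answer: 39250 + I*sqrt(134) ≈ 39250.0 + 11.576*I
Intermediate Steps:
c = 1824 (c = -304*(-6) = 1824)
p(X) = sqrt(2)*sqrt(X) (p(X) = sqrt(2*X) = sqrt(2)*sqrt(X))
(p(E) - c) + 41074 = (sqrt(2)*sqrt(-67) - 1*1824) + 41074 = (sqrt(2)*(I*sqrt(67)) - 1824) + 41074 = (I*sqrt(134) - 1824) + 41074 = (-1824 + I*sqrt(134)) + 41074 = 39250 + I*sqrt(134)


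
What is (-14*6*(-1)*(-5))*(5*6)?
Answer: -12600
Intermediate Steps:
(-14*6*(-1)*(-5))*(5*6) = -(-84)*(-5)*30 = -14*30*30 = -420*30 = -12600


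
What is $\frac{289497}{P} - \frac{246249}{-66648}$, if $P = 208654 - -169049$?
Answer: $\frac{12478153567}{2797016616} \approx 4.4612$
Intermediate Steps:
$P = 377703$ ($P = 208654 + 169049 = 377703$)
$\frac{289497}{P} - \frac{246249}{-66648} = \frac{289497}{377703} - \frac{246249}{-66648} = 289497 \cdot \frac{1}{377703} - - \frac{82083}{22216} = \frac{96499}{125901} + \frac{82083}{22216} = \frac{12478153567}{2797016616}$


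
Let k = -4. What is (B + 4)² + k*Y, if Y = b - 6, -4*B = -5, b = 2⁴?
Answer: -199/16 ≈ -12.438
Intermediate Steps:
b = 16
B = 5/4 (B = -¼*(-5) = 5/4 ≈ 1.2500)
Y = 10 (Y = 16 - 6 = 10)
(B + 4)² + k*Y = (5/4 + 4)² - 4*10 = (21/4)² - 40 = 441/16 - 40 = -199/16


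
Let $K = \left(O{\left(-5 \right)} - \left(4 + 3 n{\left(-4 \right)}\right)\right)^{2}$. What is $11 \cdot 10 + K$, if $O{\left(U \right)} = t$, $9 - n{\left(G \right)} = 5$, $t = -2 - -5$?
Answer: $279$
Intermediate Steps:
$t = 3$ ($t = -2 + 5 = 3$)
$n{\left(G \right)} = 4$ ($n{\left(G \right)} = 9 - 5 = 4$)
$O{\left(U \right)} = 3$
$K = 169$ ($K = \left(3 - 16\right)^{2} = \left(-13\right)^{2} = 169$)
$11 \cdot 10 + K = 11 \cdot 10 + 169 = 110 + 169 = 279$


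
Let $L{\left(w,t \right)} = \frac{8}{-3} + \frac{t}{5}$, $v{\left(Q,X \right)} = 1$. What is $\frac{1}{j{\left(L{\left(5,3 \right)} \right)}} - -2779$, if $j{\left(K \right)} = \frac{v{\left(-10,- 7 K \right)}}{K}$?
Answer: $\frac{41654}{15} \approx 2776.9$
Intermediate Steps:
$L{\left(w,t \right)} = - \frac{8}{3} + \frac{t}{5}$ ($L{\left(w,t \right)} = 8 \left(- \frac{1}{3}\right) + t \frac{1}{5} = - \frac{8}{3} + \frac{t}{5}$)
$j{\left(K \right)} = \frac{1}{K}$ ($j{\left(K \right)} = 1 \frac{1}{K} = \frac{1}{K}$)
$\frac{1}{j{\left(L{\left(5,3 \right)} \right)}} - -2779 = \frac{1}{\frac{1}{- \frac{8}{3} + \frac{1}{5} \cdot 3}} - -2779 = \frac{1}{\frac{1}{- \frac{8}{3} + \frac{3}{5}}} + 2779 = \frac{1}{\frac{1}{- \frac{31}{15}}} + 2779 = \frac{1}{- \frac{15}{31}} + 2779 = - \frac{31}{15} + 2779 = \frac{41654}{15}$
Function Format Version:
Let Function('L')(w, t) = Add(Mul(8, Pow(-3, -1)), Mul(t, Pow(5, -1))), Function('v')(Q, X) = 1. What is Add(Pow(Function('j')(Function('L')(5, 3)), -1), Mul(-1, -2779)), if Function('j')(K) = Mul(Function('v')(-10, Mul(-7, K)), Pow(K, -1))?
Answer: Rational(41654, 15) ≈ 2776.9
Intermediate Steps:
Function('L')(w, t) = Add(Rational(-8, 3), Mul(Rational(1, 5), t)) (Function('L')(w, t) = Add(Mul(8, Rational(-1, 3)), Mul(t, Rational(1, 5))) = Add(Rational(-8, 3), Mul(Rational(1, 5), t)))
Function('j')(K) = Pow(K, -1) (Function('j')(K) = Mul(1, Pow(K, -1)) = Pow(K, -1))
Add(Pow(Function('j')(Function('L')(5, 3)), -1), Mul(-1, -2779)) = Add(Pow(Pow(Add(Rational(-8, 3), Mul(Rational(1, 5), 3)), -1), -1), Mul(-1, -2779)) = Add(Pow(Pow(Add(Rational(-8, 3), Rational(3, 5)), -1), -1), 2779) = Add(Pow(Pow(Rational(-31, 15), -1), -1), 2779) = Add(Pow(Rational(-15, 31), -1), 2779) = Add(Rational(-31, 15), 2779) = Rational(41654, 15)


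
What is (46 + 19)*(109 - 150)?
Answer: -2665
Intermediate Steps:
(46 + 19)*(109 - 150) = 65*(-41) = -2665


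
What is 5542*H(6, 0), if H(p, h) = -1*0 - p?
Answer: -33252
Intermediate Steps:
H(p, h) = -p (H(p, h) = 0 - p = -p)
5542*H(6, 0) = 5542*(-1*6) = 5542*(-6) = -33252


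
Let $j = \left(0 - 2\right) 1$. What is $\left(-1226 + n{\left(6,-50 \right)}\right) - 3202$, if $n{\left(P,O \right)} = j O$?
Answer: $-4328$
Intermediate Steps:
$j = -2$ ($j = \left(-2\right) 1 = -2$)
$n{\left(P,O \right)} = - 2 O$
$\left(-1226 + n{\left(6,-50 \right)}\right) - 3202 = \left(-1226 - -100\right) - 3202 = \left(-1226 + 100\right) - 3202 = -1126 - 3202 = -4328$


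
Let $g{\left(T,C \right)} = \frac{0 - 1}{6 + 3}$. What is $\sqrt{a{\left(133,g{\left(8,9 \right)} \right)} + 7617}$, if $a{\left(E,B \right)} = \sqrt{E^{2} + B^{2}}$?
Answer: $\frac{\sqrt{68553 + \sqrt{1432810}}}{3} \approx 88.034$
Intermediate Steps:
$g{\left(T,C \right)} = - \frac{1}{9}$
$a{\left(E,B \right)} = \sqrt{B^{2} + E^{2}}$
$\sqrt{a{\left(133,g{\left(8,9 \right)} \right)} + 7617} = \sqrt{\sqrt{\left(- \frac{1}{9}\right)^{2} + 133^{2}} + 7617} = \sqrt{\sqrt{\frac{1}{81} + 17689} + 7617} = \sqrt{\sqrt{\frac{1432810}{81}} + 7617} = \sqrt{\frac{\sqrt{1432810}}{9} + 7617} = \sqrt{7617 + \frac{\sqrt{1432810}}{9}}$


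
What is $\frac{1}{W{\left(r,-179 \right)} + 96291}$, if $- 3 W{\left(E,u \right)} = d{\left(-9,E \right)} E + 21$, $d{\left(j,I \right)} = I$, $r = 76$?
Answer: $\frac{3}{283076} \approx 1.0598 \cdot 10^{-5}$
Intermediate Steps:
$W{\left(E,u \right)} = -7 - \frac{E^{2}}{3}$ ($W{\left(E,u \right)} = - \frac{E E + 21}{3} = - \frac{E^{2} + 21}{3} = - \frac{21 + E^{2}}{3} = -7 - \frac{E^{2}}{3}$)
$\frac{1}{W{\left(r,-179 \right)} + 96291} = \frac{1}{\left(-7 - \frac{76^{2}}{3}\right) + 96291} = \frac{1}{\left(-7 - \frac{5776}{3}\right) + 96291} = \frac{1}{- \frac{5797}{3} + 96291} = \frac{1}{\frac{283076}{3}} = \frac{3}{283076}$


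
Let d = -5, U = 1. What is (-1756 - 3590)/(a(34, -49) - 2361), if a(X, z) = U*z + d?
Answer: 1782/805 ≈ 2.2137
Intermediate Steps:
a(X, z) = -5 + z (a(X, z) = 1*z - 5 = z - 5 = -5 + z)
(-1756 - 3590)/(a(34, -49) - 2361) = (-1756 - 3590)/((-5 - 49) - 2361) = -5346/(-54 - 2361) = -5346/(-2415) = -5346*(-1/2415) = 1782/805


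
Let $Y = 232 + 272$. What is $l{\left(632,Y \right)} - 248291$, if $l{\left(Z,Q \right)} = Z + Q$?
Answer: $-247155$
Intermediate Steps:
$Y = 504$
$l{\left(Z,Q \right)} = Q + Z$
$l{\left(632,Y \right)} - 248291 = \left(504 + 632\right) - 248291 = 1136 - 248291 = -247155$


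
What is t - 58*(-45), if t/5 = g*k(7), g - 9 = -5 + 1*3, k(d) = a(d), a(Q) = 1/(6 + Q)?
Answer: 33965/13 ≈ 2612.7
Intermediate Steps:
k(d) = 1/(6 + d)
g = 7 (g = 9 + (-5 + 1*3) = 9 + (-5 + 3) = 9 - 2 = 7)
t = 35/13 (t = 5*(7/(6 + 7)) = 5*(7/13) = 35/13 ≈ 2.6923)
t - 58*(-45) = 35/13 - 58*(-45) = 35/13 + 2610 = 33965/13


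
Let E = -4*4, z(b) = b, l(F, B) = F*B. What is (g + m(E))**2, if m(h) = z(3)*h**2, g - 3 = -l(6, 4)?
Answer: 558009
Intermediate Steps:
l(F, B) = B*F
E = -16
g = -21 (g = 3 - 4*6 = 3 - 1*24 = 3 - 24 = -21)
m(h) = 3*h**2
(g + m(E))**2 = (-21 + 3*(-16)**2)**2 = (-21 + 3*256)**2 = (-21 + 768)**2 = 747**2 = 558009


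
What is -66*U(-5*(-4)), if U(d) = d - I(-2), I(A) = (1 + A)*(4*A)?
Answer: -792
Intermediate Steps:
I(A) = 4*A*(1 + A)
U(d) = -8 + d (U(d) = d - 4*(-2)*(1 - 2) = d - 4*(-2)*(-1) = d - 1*8 = d - 8 = -8 + d)
-66*U(-5*(-4)) = -66*(-8 - 5*(-4)) = -66*(-8 + 20) = -66*12 = -792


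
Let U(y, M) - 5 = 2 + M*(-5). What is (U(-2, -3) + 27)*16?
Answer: 784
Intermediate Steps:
U(y, M) = 7 - 5*M (U(y, M) = 5 + (2 + M*(-5)) = 5 + (2 - 5*M) = 7 - 5*M)
(U(-2, -3) + 27)*16 = ((7 - 5*(-3)) + 27)*16 = ((7 + 15) + 27)*16 = (22 + 27)*16 = 49*16 = 784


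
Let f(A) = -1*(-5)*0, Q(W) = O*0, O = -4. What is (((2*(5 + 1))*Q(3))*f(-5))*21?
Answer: 0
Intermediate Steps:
Q(W) = 0 (Q(W) = -4*0 = 0)
f(A) = 0 (f(A) = 5*0 = 0)
(((2*(5 + 1))*Q(3))*f(-5))*21 = (((2*(5 + 1))*0)*0)*21 = (((2*6)*0)*0)*21 = ((12*0)*0)*21 = (0*0)*21 = 0*21 = 0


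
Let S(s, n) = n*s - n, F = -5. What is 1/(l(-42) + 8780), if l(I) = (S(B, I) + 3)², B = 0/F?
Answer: 1/10805 ≈ 9.2550e-5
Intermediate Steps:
B = 0 (B = 0/(-5) = 0*(-⅕) = 0)
S(s, n) = -n + n*s
l(I) = (3 - I)² (l(I) = (I*(-1 + 0) + 3)² = (I*(-1) + 3)² = (-I + 3)² = (3 - I)²)
1/(l(-42) + 8780) = 1/((3 - 1*(-42))² + 8780) = 1/((3 + 42)² + 8780) = 1/(45² + 8780) = 1/(2025 + 8780) = 1/10805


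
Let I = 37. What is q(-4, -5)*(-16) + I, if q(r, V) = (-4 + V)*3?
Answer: 469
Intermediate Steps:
q(r, V) = -12 + 3*V
q(-4, -5)*(-16) + I = (-12 + 3*(-5))*(-16) + 37 = (-12 - 15)*(-16) + 37 = -27*(-16) + 37 = 432 + 37 = 469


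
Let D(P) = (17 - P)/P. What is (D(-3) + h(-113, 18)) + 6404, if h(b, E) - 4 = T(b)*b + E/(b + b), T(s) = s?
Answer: 6498716/339 ≈ 19170.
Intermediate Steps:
D(P) = (17 - P)/P
h(b, E) = 4 + b² + E/(2*b) (h(b, E) = 4 + (b*b + E/(b + b)) = 4 + (b² + E/((2*b))) = 4 + (b² + (1/(2*b))*E) = 4 + (b² + E/(2*b)) = 4 + b² + E/(2*b))
(D(-3) + h(-113, 18)) + 6404 = ((17 - 1*(-3))/(-3) + (4 + (-113)² + (½)*18/(-113))) + 6404 = (-(17 + 3)/3 + (4 + 12769 + (½)*18*(-1/113))) + 6404 = (-⅓*20 + (4 + 12769 - 9/113)) + 6404 = (-20/3 + 1443340/113) + 6404 = 4327760/339 + 6404 = 6498716/339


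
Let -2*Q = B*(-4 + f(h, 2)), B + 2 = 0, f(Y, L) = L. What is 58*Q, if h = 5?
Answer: -116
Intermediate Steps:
B = -2 (B = -2 + 0 = -2)
Q = -2 (Q = -(-1)*(-4 + 2) = -(-1)*(-2) = -½*4 = -2)
58*Q = 58*(-2) = -116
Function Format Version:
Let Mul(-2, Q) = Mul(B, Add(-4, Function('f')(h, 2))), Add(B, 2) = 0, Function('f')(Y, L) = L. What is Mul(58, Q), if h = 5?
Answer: -116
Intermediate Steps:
B = -2 (B = Add(-2, 0) = -2)
Q = -2 (Q = Mul(Rational(-1, 2), Mul(-2, Add(-4, 2))) = Mul(Rational(-1, 2), Mul(-2, -2)) = Mul(Rational(-1, 2), 4) = -2)
Mul(58, Q) = Mul(58, -2) = -116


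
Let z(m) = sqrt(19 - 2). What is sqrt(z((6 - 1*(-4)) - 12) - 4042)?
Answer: sqrt(-4042 + sqrt(17)) ≈ 63.544*I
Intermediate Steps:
z(m) = sqrt(17)
sqrt(z((6 - 1*(-4)) - 12) - 4042) = sqrt(sqrt(17) - 4042) = sqrt(-4042 + sqrt(17))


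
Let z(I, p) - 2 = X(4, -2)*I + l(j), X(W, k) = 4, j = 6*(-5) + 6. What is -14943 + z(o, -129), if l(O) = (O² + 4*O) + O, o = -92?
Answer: -14853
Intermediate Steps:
j = -24 (j = -30 + 6 = -24)
l(O) = O² + 5*O
z(I, p) = 458 + 4*I (z(I, p) = 2 + (4*I - 24*(5 - 24)) = 2 + (4*I - 24*(-19)) = 2 + (4*I + 456) = 2 + (456 + 4*I) = 458 + 4*I)
-14943 + z(o, -129) = -14943 + (458 + 4*(-92)) = -14943 + (458 - 368) = -14943 + 90 = -14853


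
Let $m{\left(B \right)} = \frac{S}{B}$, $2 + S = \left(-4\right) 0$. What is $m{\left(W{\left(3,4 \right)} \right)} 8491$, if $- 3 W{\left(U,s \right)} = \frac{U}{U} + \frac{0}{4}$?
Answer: $50946$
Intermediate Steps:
$W{\left(U,s \right)} = - \frac{1}{3}$ ($W{\left(U,s \right)} = - \frac{\frac{U}{U} + \frac{0}{4}}{3} = - \frac{1 + 0 \cdot \frac{1}{4}}{3} = - \frac{1 + 0}{3} = \left(- \frac{1}{3}\right) 1 = - \frac{1}{3}$)
$S = -2$ ($S = -2 - 0 = -2 + 0 = -2$)
$m{\left(B \right)} = - \frac{2}{B}$
$m{\left(W{\left(3,4 \right)} \right)} 8491 = - \frac{2}{- \frac{1}{3}} \cdot 8491 = \left(-2\right) \left(-3\right) 8491 = 6 \cdot 8491 = 50946$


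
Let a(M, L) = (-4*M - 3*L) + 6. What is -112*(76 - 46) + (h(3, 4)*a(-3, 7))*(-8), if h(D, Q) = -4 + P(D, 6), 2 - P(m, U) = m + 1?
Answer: -3504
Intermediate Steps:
P(m, U) = 1 - m (P(m, U) = 2 - (m + 1) = 2 - (1 + m) = 2 + (-1 - m) = 1 - m)
h(D, Q) = -3 - D (h(D, Q) = -4 + (1 - D) = -3 - D)
a(M, L) = 6 - 4*M - 3*L
-112*(76 - 46) + (h(3, 4)*a(-3, 7))*(-8) = -112*(76 - 46) + ((-3 - 1*3)*(6 - 4*(-3) - 3*7))*(-8) = -112*30 + ((-3 - 3)*(6 + 12 - 21))*(-8) = -3360 - 6*(-3)*(-8) = -3360 + 18*(-8) = -3360 - 144 = -3504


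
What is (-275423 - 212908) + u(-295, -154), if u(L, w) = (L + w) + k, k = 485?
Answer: -488295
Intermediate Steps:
u(L, w) = 485 + L + w (u(L, w) = (L + w) + 485 = 485 + L + w)
(-275423 - 212908) + u(-295, -154) = (-275423 - 212908) + (485 - 295 - 154) = -488331 + 36 = -488295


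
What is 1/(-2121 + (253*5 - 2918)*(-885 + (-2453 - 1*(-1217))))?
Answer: 1/3503892 ≈ 2.8540e-7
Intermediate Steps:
1/(-2121 + (253*5 - 2918)*(-885 + (-2453 - 1*(-1217)))) = 1/(-2121 + (1265 - 2918)*(-885 + (-2453 + 1217))) = 1/(-2121 - 1653*(-885 - 1236)) = 1/(-2121 - 1653*(-2121)) = 1/(-2121 + 3506013) = 1/3503892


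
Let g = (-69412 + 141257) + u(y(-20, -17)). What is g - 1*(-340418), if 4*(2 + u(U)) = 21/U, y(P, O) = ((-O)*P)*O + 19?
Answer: 3187602059/7732 ≈ 4.1226e+5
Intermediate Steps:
y(P, O) = 19 - P*O**2 (y(P, O) = (-O*P)*O + 19 = -P*O**2 + 19 = 19 - P*O**2)
u(U) = -2 + 21/(4*U) (u(U) = -2 + (21/U)/4 = -2 + 21/(4*U))
g = 555490083/7732 (g = (-69412 + 141257) + (-2 + 21/(4*(19 - 1*(-20)*(-17)**2))) = 71845 + (-2 + 21/(4*(19 - 1*(-20)*289))) = 71845 + (-2 + 21/(4*(19 + 5780))) = 71845 + (-2 + (21/4)/5799) = 71845 + (-2 + (21/4)*(1/5799)) = 71845 + (-2 + 7/7732) = 71845 - 15457/7732 = 555490083/7732 ≈ 71843.)
g - 1*(-340418) = 555490083/7732 - 1*(-340418) = 555490083/7732 + 340418 = 3187602059/7732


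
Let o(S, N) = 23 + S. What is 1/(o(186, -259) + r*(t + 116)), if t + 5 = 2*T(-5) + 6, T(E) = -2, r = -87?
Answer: -1/9622 ≈ -0.00010393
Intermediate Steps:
t = -3 (t = -5 + (2*(-2) + 6) = -5 + (-4 + 6) = -5 + 2 = -3)
1/(o(186, -259) + r*(t + 116)) = 1/((23 + 186) - 87*(-3 + 116)) = 1/(209 - 87*113) = 1/(209 - 9831) = 1/(-9622) = -1/9622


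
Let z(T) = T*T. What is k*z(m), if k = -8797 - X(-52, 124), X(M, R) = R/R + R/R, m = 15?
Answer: -1979775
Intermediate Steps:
z(T) = T²
X(M, R) = 2 (X(M, R) = 1 + 1 = 2)
k = -8799 (k = -8797 - 1*2 = -8797 - 2 = -8799)
k*z(m) = -8799*15² = -8799*225 = -1979775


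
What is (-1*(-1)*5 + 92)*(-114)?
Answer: -11058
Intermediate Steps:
(-1*(-1)*5 + 92)*(-114) = (1*5 + 92)*(-114) = (5 + 92)*(-114) = 97*(-114) = -11058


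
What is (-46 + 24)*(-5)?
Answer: 110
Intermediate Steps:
(-46 + 24)*(-5) = -22*(-5) = 110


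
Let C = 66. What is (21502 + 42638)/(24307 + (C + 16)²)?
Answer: 64140/31031 ≈ 2.0670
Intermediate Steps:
(21502 + 42638)/(24307 + (C + 16)²) = (21502 + 42638)/(24307 + (66 + 16)²) = 64140/(24307 + 82²) = 64140/(24307 + 6724) = 64140/31031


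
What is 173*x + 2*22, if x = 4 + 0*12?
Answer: 736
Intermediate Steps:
x = 4 (x = 4 + 0 = 4)
173*x + 2*22 = 173*4 + 2*22 = 692 + 44 = 736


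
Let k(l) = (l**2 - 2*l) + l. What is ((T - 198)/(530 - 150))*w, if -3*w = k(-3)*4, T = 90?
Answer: 432/95 ≈ 4.5474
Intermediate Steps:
k(l) = l**2 - l
w = -16 (w = -(-3*(-1 - 3))*4/3 = -(-3*(-4))*4/3 = -4*4 = -1/3*48 = -16)
((T - 198)/(530 - 150))*w = ((90 - 198)/(530 - 150))*(-16) = -108/380*(-16) = -108*1/380*(-16) = -27/95*(-16) = 432/95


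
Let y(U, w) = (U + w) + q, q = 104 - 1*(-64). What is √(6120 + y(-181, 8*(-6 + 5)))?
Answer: √6099 ≈ 78.096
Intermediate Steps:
q = 168 (q = 104 + 64 = 168)
y(U, w) = 168 + U + w (y(U, w) = (U + w) + 168 = 168 + U + w)
√(6120 + y(-181, 8*(-6 + 5))) = √(6120 + (168 - 181 + 8*(-6 + 5))) = √(6120 + (168 - 181 + 8*(-1))) = √(6120 + (168 - 181 - 8)) = √(6120 - 21) = √6099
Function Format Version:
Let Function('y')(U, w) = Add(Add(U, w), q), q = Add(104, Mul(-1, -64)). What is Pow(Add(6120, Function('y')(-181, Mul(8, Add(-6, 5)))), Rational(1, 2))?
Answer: Pow(6099, Rational(1, 2)) ≈ 78.096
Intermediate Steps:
q = 168 (q = Add(104, 64) = 168)
Function('y')(U, w) = Add(168, U, w) (Function('y')(U, w) = Add(Add(U, w), 168) = Add(168, U, w))
Pow(Add(6120, Function('y')(-181, Mul(8, Add(-6, 5)))), Rational(1, 2)) = Pow(Add(6120, Add(168, -181, Mul(8, Add(-6, 5)))), Rational(1, 2)) = Pow(Add(6120, Add(168, -181, Mul(8, -1))), Rational(1, 2)) = Pow(Add(6120, Add(168, -181, -8)), Rational(1, 2)) = Pow(Add(6120, -21), Rational(1, 2)) = Pow(6099, Rational(1, 2))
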